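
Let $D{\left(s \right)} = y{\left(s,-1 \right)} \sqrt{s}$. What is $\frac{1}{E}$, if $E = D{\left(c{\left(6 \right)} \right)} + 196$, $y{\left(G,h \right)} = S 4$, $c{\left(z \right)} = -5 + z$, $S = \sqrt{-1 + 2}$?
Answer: $\frac{1}{200} \approx 0.005$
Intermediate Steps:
$S = 1$ ($S = \sqrt{1} = 1$)
$y{\left(G,h \right)} = 4$ ($y{\left(G,h \right)} = 1 \cdot 4 = 4$)
$D{\left(s \right)} = 4 \sqrt{s}$
$E = 200$ ($E = 4 \sqrt{-5 + 6} + 196 = 4 \sqrt{1} + 196 = 4 \cdot 1 + 196 = 4 + 196 = 200$)
$\frac{1}{E} = \frac{1}{200}$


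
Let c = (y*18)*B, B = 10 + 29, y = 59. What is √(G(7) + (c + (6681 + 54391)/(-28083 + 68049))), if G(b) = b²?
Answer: √16559224624851/19983 ≈ 203.64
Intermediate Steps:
B = 39
c = 41418 (c = (59*18)*39 = 1062*39 = 41418)
√(G(7) + (c + (6681 + 54391)/(-28083 + 68049))) = √(7² + (41418 + (6681 + 54391)/(-28083 + 68049))) = √(49 + (41418 + 61072/39966)) = √(49 + (41418 + 61072*(1/39966))) = √(49 + (41418 + 30536/19983)) = √(49 + 827686430/19983) = √(828665597/19983) = √16559224624851/19983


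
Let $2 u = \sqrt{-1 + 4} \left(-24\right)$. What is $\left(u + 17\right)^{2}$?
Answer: $721 - 408 \sqrt{3} \approx 14.323$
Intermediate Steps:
$u = - 12 \sqrt{3}$ ($u = \frac{\sqrt{-1 + 4} \left(-24\right)}{2} = \frac{\sqrt{3} \left(-24\right)}{2} = \frac{\left(-24\right) \sqrt{3}}{2} = - 12 \sqrt{3} \approx -20.785$)
$\left(u + 17\right)^{2} = \left(- 12 \sqrt{3} + 17\right)^{2} = \left(17 - 12 \sqrt{3}\right)^{2}$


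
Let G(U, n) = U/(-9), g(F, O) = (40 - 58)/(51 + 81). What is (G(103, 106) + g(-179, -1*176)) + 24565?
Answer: 4861577/198 ≈ 24553.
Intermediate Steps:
g(F, O) = -3/22 (g(F, O) = -18/132 = -18*1/132 = -3/22)
G(U, n) = -U/9 (G(U, n) = U*(-1/9) = -U/9)
(G(103, 106) + g(-179, -1*176)) + 24565 = (-1/9*103 - 3/22) + 24565 = (-103/9 - 3/22) + 24565 = -2293/198 + 24565 = 4861577/198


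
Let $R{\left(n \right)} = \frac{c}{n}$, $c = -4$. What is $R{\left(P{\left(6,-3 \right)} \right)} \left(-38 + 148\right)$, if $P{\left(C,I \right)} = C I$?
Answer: $\frac{220}{9} \approx 24.444$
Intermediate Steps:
$R{\left(n \right)} = - \frac{4}{n}$
$R{\left(P{\left(6,-3 \right)} \right)} \left(-38 + 148\right) = - \frac{4}{6 \left(-3\right)} \left(-38 + 148\right) = - \frac{4}{-18} \cdot 110 = \left(-4\right) \left(- \frac{1}{18}\right) 110 = \frac{2}{9} \cdot 110 = \frac{220}{9}$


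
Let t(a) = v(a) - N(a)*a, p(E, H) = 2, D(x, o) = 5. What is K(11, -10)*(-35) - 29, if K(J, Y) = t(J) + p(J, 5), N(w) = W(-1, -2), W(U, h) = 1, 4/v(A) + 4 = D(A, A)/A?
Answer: 12694/39 ≈ 325.49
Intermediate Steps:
v(A) = 4/(-4 + 5/A)
N(w) = 1
t(a) = -a - 4*a/(-5 + 4*a) (t(a) = -4*a/(-5 + 4*a) - a = -a - 4*a/(-5 + 4*a))
K(J, Y) = 2 + J*(1 - 4*J)/(-5 + 4*J) (K(J, Y) = J*(1 - 4*J)/(-5 + 4*J) + 2 = 2 + J*(1 - 4*J)/(-5 + 4*J))
K(11, -10)*(-35) - 29 = ((-10 - 4*11² + 9*11)/(-5 + 4*11))*(-35) - 29 = ((-10 - 4*121 + 99)/(-5 + 44))*(-35) - 29 = ((-10 - 484 + 99)/39)*(-35) - 29 = ((1/39)*(-395))*(-35) - 29 = -395/39*(-35) - 29 = 13825/39 - 29 = 12694/39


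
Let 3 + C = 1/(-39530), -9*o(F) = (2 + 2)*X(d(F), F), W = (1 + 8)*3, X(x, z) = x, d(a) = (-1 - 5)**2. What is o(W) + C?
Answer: -751071/39530 ≈ -19.000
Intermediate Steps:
d(a) = 36 (d(a) = (-6)**2 = 36)
W = 27 (W = 9*3 = 27)
o(F) = -16 (o(F) = -(2 + 2)*36/9 = -4*36/9 = -1/9*144 = -16)
C = -118591/39530 (C = -3 + 1/(-39530) = -3 - 1/39530 = -118591/39530 ≈ -3.0000)
o(W) + C = -16 - 118591/39530 = -751071/39530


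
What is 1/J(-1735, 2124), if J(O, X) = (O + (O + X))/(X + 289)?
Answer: -2413/1346 ≈ -1.7927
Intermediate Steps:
J(O, X) = (X + 2*O)/(289 + X)
1/J(-1735, 2124) = 1/((2124 + 2*(-1735))/(289 + 2124)) = 1/((2124 - 3470)/2413) = 1/((1/2413)*(-1346)) = 1/(-1346/2413) = -2413/1346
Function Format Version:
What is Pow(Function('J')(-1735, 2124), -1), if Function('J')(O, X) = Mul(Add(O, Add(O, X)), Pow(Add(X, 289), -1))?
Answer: Rational(-2413, 1346) ≈ -1.7927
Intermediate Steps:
Function('J')(O, X) = Mul(Pow(Add(289, X), -1), Add(X, Mul(2, O))) (Function('J')(O, X) = Mul(Add(X, Mul(2, O)), Pow(Add(289, X), -1)) = Mul(Pow(Add(289, X), -1), Add(X, Mul(2, O))))
Pow(Function('J')(-1735, 2124), -1) = Pow(Mul(Pow(Add(289, 2124), -1), Add(2124, Mul(2, -1735))), -1) = Pow(Mul(Pow(2413, -1), Add(2124, -3470)), -1) = Pow(Mul(Rational(1, 2413), -1346), -1) = Pow(Rational(-1346, 2413), -1) = Rational(-2413, 1346)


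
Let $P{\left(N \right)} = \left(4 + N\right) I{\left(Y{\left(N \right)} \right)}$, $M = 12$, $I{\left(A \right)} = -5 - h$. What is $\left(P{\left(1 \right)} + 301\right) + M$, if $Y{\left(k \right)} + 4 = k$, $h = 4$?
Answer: $268$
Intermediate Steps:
$Y{\left(k \right)} = -4 + k$
$I{\left(A \right)} = -9$ ($I{\left(A \right)} = -5 - 4 = -9$)
$P{\left(N \right)} = -36 - 9 N$ ($P{\left(N \right)} = \left(4 + N\right) \left(-9\right) = -36 - 9 N$)
$\left(P{\left(1 \right)} + 301\right) + M = \left(\left(-36 - 9\right) + 301\right) + 12 = \left(-45 + 301\right) + 12 = 256 + 12 = 268$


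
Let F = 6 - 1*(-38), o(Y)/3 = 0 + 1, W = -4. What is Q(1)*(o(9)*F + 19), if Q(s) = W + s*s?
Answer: -453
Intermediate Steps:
o(Y) = 3 (o(Y) = 3*(0 + 1) = 3*1 = 3)
F = 44 (F = 6 + 38 = 44)
Q(s) = -4 + s**2 (Q(s) = -4 + s*s = -4 + s**2)
Q(1)*(o(9)*F + 19) = (-4 + 1**2)*(3*44 + 19) = (-4 + 1)*(132 + 19) = -3*151 = -453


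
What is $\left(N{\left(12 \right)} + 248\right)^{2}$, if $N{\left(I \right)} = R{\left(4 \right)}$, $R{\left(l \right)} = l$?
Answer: $63504$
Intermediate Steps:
$N{\left(I \right)} = 4$
$\left(N{\left(12 \right)} + 248\right)^{2} = \left(4 + 248\right)^{2} = 252^{2} = 63504$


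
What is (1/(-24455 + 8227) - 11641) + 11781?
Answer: 2271919/16228 ≈ 140.00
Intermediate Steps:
(1/(-24455 + 8227) - 11641) + 11781 = (1/(-16228) - 11641) + 11781 = (-1/16228 - 11641) + 11781 = -188910149/16228 + 11781 = 2271919/16228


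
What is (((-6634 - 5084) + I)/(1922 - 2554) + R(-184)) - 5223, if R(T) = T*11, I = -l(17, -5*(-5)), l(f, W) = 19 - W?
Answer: -571049/79 ≈ -7228.5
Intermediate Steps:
I = 6 (I = -(19 - (-5)*(-5)) = -(19 - 1*25) = -(19 - 25) = -1*(-6) = 6)
R(T) = 11*T
(((-6634 - 5084) + I)/(1922 - 2554) + R(-184)) - 5223 = (((-6634 - 5084) + 6)/(1922 - 2554) + 11*(-184)) - 5223 = ((-11718 + 6)/(-632) - 2024) - 5223 = (-11712*(-1/632) - 2024) - 5223 = (1464/79 - 2024) - 5223 = -158432/79 - 5223 = -571049/79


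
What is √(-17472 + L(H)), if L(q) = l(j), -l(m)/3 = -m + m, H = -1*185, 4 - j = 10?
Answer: 8*I*√273 ≈ 132.18*I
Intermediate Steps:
j = -6 (j = 4 - 1*10 = 4 - 10 = -6)
H = -185
l(m) = 0 (l(m) = -3*(-m + m) = -3*0 = 0)
L(q) = 0
√(-17472 + L(H)) = √(-17472 + 0) = √(-17472) = 8*I*√273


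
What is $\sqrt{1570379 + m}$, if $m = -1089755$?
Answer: $4 \sqrt{30039} \approx 693.27$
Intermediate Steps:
$\sqrt{1570379 + m} = \sqrt{1570379 - 1089755} = \sqrt{480624} = 4 \sqrt{30039}$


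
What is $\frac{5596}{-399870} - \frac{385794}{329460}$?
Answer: $- \frac{2601851749}{2195686170} \approx -1.185$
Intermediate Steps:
$\frac{5596}{-399870} - \frac{385794}{329460} = 5596 \left(- \frac{1}{399870}\right) - \frac{64299}{54910} = - \frac{2798}{199935} - \frac{64299}{54910} = - \frac{2601851749}{2195686170}$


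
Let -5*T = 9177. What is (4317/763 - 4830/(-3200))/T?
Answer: -583323/149377088 ≈ -0.0039050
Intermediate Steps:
T = -9177/5 (T = -⅕*9177 = -9177/5 ≈ -1835.4)
(4317/763 - 4830/(-3200))/T = (4317/763 - 4830/(-3200))/(-9177/5) = (4317*(1/763) - 4830*(-1/3200))*(-5/9177) = (4317/763 + 483/320)*(-5/9177) = (1749969/244160)*(-5/9177) = -583323/149377088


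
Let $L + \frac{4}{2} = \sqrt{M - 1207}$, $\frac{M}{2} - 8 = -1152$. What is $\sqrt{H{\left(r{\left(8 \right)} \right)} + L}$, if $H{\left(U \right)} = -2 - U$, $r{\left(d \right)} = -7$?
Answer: $\sqrt{3 + i \sqrt{3495}} \approx 5.5765 + 5.3007 i$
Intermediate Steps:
$M = -2288$ ($M = 16 + 2 \left(-1152\right) = 16 - 2304 = -2288$)
$L = -2 + i \sqrt{3495}$ ($L = -2 + \sqrt{-2288 - 1207} = -2 + \sqrt{-3495} = -2 + i \sqrt{3495} \approx -2.0 + 59.119 i$)
$\sqrt{H{\left(r{\left(8 \right)} \right)} + L} = \sqrt{\left(-2 - -7\right) - \left(2 - i \sqrt{3495}\right)} = \sqrt{\left(-2 + 7\right) - \left(2 - i \sqrt{3495}\right)} = \sqrt{5 - \left(2 - i \sqrt{3495}\right)} = \sqrt{3 + i \sqrt{3495}}$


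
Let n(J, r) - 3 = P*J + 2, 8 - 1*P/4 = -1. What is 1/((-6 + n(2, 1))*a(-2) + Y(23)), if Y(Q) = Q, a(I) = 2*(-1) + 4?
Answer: 1/165 ≈ 0.0060606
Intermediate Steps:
P = 36 (P = 32 - 4*(-1) = 32 + 4 = 36)
a(I) = 2 (a(I) = -2 + 4 = 2)
n(J, r) = 5 + 36*J (n(J, r) = 3 + (36*J + 2) = 3 + (2 + 36*J) = 5 + 36*J)
1/((-6 + n(2, 1))*a(-2) + Y(23)) = 1/((-6 + (5 + 36*2))*2 + 23) = 1/((-6 + (5 + 72))*2 + 23) = 1/((-6 + 77)*2 + 23) = 1/(71*2 + 23) = 1/(142 + 23) = 1/165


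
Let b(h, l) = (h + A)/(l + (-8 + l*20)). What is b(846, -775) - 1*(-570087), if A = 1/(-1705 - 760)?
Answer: 22881919035376/40137595 ≈ 5.7009e+5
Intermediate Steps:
A = -1/2465 (A = 1/(-2465) = -1/2465 ≈ -0.00040568)
b(h, l) = (-1/2465 + h)/(-8 + 21*l) (b(h, l) = (h - 1/2465)/(l + (-8 + l*20)) = (-1/2465 + h)/(l + (-8 + 20*l)) = (-1/2465 + h)/(-8 + 21*l))
b(846, -775) - 1*(-570087) = (-1 + 2465*846)/(2465*(-8 + 21*(-775))) - 1*(-570087) = (-1 + 2085390)/(2465*(-8 - 16275)) + 570087 = (1/2465)*2085389/(-16283) + 570087 = (1/2465)*(-1/16283)*2085389 + 570087 = -2085389/40137595 + 570087 = 22881919035376/40137595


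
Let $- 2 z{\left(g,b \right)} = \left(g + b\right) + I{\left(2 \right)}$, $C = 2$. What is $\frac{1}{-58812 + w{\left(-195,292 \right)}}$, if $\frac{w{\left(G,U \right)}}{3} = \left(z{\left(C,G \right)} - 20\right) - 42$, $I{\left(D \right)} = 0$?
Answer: $- \frac{2}{117417} \approx -1.7033 \cdot 10^{-5}$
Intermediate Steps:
$z{\left(g,b \right)} = - \frac{b}{2} - \frac{g}{2}$ ($z{\left(g,b \right)} = - \frac{\left(g + b\right) + 0}{2} = - \frac{\left(b + g\right) + 0}{2} = - \frac{b + g}{2} = - \frac{b}{2} - \frac{g}{2}$)
$w{\left(G,U \right)} = -189 - \frac{3 G}{2}$ ($w{\left(G,U \right)} = 3 \left(\left(\left(- \frac{G}{2} - 1\right) - 20\right) - 42\right) = 3 \left(\left(\left(-1 - \frac{G}{2}\right) - 20\right) - 42\right) = 3 \left(\left(-21 - \frac{G}{2}\right) - 42\right) = 3 \left(-63 - \frac{G}{2}\right) = -189 - \frac{3 G}{2}$)
$\frac{1}{-58812 + w{\left(-195,292 \right)}} = \frac{1}{-58812 - - \frac{207}{2}} = \frac{1}{-58812 + \left(-189 + \frac{585}{2}\right)} = \frac{1}{-58812 + \frac{207}{2}} = \frac{1}{- \frac{117417}{2}} = - \frac{2}{117417}$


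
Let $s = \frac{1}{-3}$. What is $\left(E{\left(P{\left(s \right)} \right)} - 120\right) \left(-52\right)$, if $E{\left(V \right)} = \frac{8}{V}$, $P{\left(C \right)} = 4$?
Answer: $6136$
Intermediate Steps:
$s = - \frac{1}{3} \approx -0.33333$
$\left(E{\left(P{\left(s \right)} \right)} - 120\right) \left(-52\right) = \left(\frac{8}{4} - 120\right) \left(-52\right) = \left(8 \cdot \frac{1}{4} - 120\right) \left(-52\right) = \left(2 - 120\right) \left(-52\right) = \left(-118\right) \left(-52\right) = 6136$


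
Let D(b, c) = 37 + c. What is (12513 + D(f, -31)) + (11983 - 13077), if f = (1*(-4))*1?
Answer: 11425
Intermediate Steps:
f = -4 (f = -4*1 = -4)
(12513 + D(f, -31)) + (11983 - 13077) = (12513 + (37 - 31)) + (11983 - 13077) = (12513 + 6) - 1094 = 12519 - 1094 = 11425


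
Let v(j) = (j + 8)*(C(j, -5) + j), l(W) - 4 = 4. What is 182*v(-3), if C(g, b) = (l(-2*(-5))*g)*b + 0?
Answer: 106470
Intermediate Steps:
l(W) = 8 (l(W) = 4 + 4 = 8)
C(g, b) = 8*b*g (C(g, b) = (8*g)*b + 0 = 8*b*g + 0 = 8*b*g)
v(j) = -39*j*(8 + j) (v(j) = (j + 8)*(8*(-5)*j + j) = (8 + j)*(-40*j + j) = (8 + j)*(-39*j) = -39*j*(8 + j))
182*v(-3) = 182*(39*(-3)*(-8 - 1*(-3))) = 182*(39*(-3)*(-8 + 3)) = 182*(39*(-3)*(-5)) = 182*585 = 106470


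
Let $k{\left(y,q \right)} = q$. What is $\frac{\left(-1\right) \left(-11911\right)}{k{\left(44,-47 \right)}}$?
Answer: $- \frac{11911}{47} \approx -253.43$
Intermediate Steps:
$\frac{\left(-1\right) \left(-11911\right)}{k{\left(44,-47 \right)}} = \frac{\left(-1\right) \left(-11911\right)}{-47} = 11911 \left(- \frac{1}{47}\right) = - \frac{11911}{47}$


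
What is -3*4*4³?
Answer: -768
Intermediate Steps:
-3*4*4³ = -12*64 = -768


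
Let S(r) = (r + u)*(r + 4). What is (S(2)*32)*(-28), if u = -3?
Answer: 5376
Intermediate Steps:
S(r) = (-3 + r)*(4 + r) (S(r) = (r - 3)*(r + 4) = (-3 + r)*(4 + r))
(S(2)*32)*(-28) = ((-12 + 2 + 2²)*32)*(-28) = ((-12 + 2 + 4)*32)*(-28) = -6*32*(-28) = -192*(-28) = 5376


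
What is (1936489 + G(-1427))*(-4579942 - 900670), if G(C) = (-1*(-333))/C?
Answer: -15144955877715640/1427 ≈ -1.0613e+13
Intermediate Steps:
G(C) = 333/C
(1936489 + G(-1427))*(-4579942 - 900670) = (1936489 + 333/(-1427))*(-4579942 - 900670) = (1936489 + 333*(-1/1427))*(-5480612) = (1936489 - 333/1427)*(-5480612) = (2763369470/1427)*(-5480612) = -15144955877715640/1427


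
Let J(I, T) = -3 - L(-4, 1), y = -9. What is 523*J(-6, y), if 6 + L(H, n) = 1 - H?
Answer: -1046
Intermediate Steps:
L(H, n) = -5 - H (L(H, n) = -6 + (1 - H) = -5 - H)
J(I, T) = -2 (J(I, T) = -3 - (-5 - 1*(-4)) = -3 - (-5 + 4) = -3 - 1*(-1) = -3 + 1 = -2)
523*J(-6, y) = 523*(-2) = -1046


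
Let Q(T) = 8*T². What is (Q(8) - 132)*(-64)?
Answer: -24320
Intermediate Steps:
(Q(8) - 132)*(-64) = (8*8² - 132)*(-64) = (8*64 - 132)*(-64) = (512 - 132)*(-64) = 380*(-64) = -24320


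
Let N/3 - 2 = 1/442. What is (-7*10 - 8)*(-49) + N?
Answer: 1691979/442 ≈ 3828.0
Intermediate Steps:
N = 2655/442 (N = 6 + 3/442 = 2655/442 ≈ 6.0068)
(-7*10 - 8)*(-49) + N = (-7*10 - 8)*(-49) + 2655/442 = (-70 - 8)*(-49) + 2655/442 = -78*(-49) + 2655/442 = 3822 + 2655/442 = 1691979/442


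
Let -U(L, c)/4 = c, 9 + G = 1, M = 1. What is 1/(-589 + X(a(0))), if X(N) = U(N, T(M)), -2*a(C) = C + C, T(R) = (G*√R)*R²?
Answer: -1/557 ≈ -0.0017953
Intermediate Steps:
G = -8 (G = -9 + 1 = -8)
T(R) = -8*R^(5/2) (T(R) = (-8*√R)*R² = -8*R^(5/2))
U(L, c) = -4*c
a(C) = -C (a(C) = -(C + C)/2 = -C)
X(N) = 32 (X(N) = -(-32)*1^(5/2) = -(-32) = -4*(-8) = 32)
1/(-589 + X(a(0))) = 1/(-589 + 32) = 1/(-557) = -1/557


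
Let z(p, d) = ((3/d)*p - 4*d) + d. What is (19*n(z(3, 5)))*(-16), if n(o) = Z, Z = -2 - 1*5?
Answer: 2128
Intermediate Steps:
z(p, d) = -3*d + 3*p/d (z(p, d) = (3*p/d - 4*d) + d = (-4*d + 3*p/d) + d = -3*d + 3*p/d)
Z = -7 (Z = -2 - 5 = -7)
n(o) = -7
(19*n(z(3, 5)))*(-16) = (19*(-7))*(-16) = -133*(-16) = 2128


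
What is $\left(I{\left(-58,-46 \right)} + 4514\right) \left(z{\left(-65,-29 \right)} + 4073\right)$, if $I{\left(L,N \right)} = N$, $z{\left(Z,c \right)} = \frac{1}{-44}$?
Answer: $\frac{200178687}{11} \approx 1.8198 \cdot 10^{7}$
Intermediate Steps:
$z{\left(Z,c \right)} = - \frac{1}{44}$
$\left(I{\left(-58,-46 \right)} + 4514\right) \left(z{\left(-65,-29 \right)} + 4073\right) = \left(-46 + 4514\right) \left(- \frac{1}{44} + 4073\right) = 4468 \cdot \frac{179211}{44} = \frac{200178687}{11}$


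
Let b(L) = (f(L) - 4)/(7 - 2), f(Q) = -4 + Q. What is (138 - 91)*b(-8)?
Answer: -752/5 ≈ -150.40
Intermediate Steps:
b(L) = -8/5 + L/5 (b(L) = ((-4 + L) - 4)/(7 - 2) = (-8 + L)/5 = (-8 + L)*(⅕) = -8/5 + L/5)
(138 - 91)*b(-8) = (138 - 91)*(-8/5 + (⅕)*(-8)) = 47*(-8/5 - 8/5) = 47*(-16/5) = -752/5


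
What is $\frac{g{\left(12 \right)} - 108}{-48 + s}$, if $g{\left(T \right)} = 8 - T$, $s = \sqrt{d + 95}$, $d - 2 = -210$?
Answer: $\frac{5376}{2417} + \frac{112 i \sqrt{113}}{2417} \approx 2.2242 + 0.49258 i$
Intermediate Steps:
$d = -208$ ($d = 2 - 210 = -208$)
$s = i \sqrt{113}$ ($s = \sqrt{-208 + 95} = \sqrt{-113} = i \sqrt{113} \approx 10.63 i$)
$\frac{g{\left(12 \right)} - 108}{-48 + s} = \frac{\left(8 - 12\right) - 108}{-48 + i \sqrt{113}} = \frac{-4 - 108}{-48 + i \sqrt{113}} = - \frac{112}{-48 + i \sqrt{113}}$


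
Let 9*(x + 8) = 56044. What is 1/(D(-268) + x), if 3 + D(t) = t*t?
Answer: 9/702361 ≈ 1.2814e-5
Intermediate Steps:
x = 55972/9 (x = -8 + (1/9)*56044 = -8 + 56044/9 = 55972/9 ≈ 6219.1)
D(t) = -3 + t**2 (D(t) = -3 + t*t = -3 + t**2)
1/(D(-268) + x) = 1/((-3 + (-268)**2) + 55972/9) = 1/((-3 + 71824) + 55972/9) = 1/(71821 + 55972/9) = 1/(702361/9) = 9/702361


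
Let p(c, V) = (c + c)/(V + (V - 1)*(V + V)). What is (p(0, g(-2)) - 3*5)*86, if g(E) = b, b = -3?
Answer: -1290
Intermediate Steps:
g(E) = -3
p(c, V) = 2*c/(V + 2*V*(-1 + V)) (p(c, V) = (2*c)/(V + (-1 + V)*(2*V)) = (2*c)/(V + 2*V*(-1 + V)) = 2*c/(V + 2*V*(-1 + V)))
(p(0, g(-2)) - 3*5)*86 = (2*0/(-3*(-1 + 2*(-3))) - 3*5)*86 = (2*0*(-⅓)/(-1 - 6) - 15)*86 = (2*0*(-⅓)/(-7) - 15)*86 = (2*0*(-⅓)*(-⅐) - 15)*86 = (0 - 15)*86 = -15*86 = -1290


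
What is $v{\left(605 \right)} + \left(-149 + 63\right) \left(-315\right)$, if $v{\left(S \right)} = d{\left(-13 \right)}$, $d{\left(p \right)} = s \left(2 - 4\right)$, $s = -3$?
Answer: $27096$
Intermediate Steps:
$d{\left(p \right)} = 6$ ($d{\left(p \right)} = - 3 \left(2 - 4\right) = \left(-3\right) \left(-2\right) = 6$)
$v{\left(S \right)} = 6$
$v{\left(605 \right)} + \left(-149 + 63\right) \left(-315\right) = 6 + \left(-149 + 63\right) \left(-315\right) = 6 - -27090 = 6 + 27090 = 27096$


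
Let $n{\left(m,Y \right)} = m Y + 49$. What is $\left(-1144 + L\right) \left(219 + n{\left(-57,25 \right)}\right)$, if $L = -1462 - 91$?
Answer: $3120429$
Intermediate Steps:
$L = -1553$ ($L = -1462 - 91 = -1553$)
$n{\left(m,Y \right)} = 49 + Y m$ ($n{\left(m,Y \right)} = Y m + 49 = 49 + Y m$)
$\left(-1144 + L\right) \left(219 + n{\left(-57,25 \right)}\right) = \left(-1144 - 1553\right) \left(219 + \left(49 + 25 \left(-57\right)\right)\right) = - 2697 \left(219 + \left(49 - 1425\right)\right) = - 2697 \left(219 - 1376\right) = \left(-2697\right) \left(-1157\right) = 3120429$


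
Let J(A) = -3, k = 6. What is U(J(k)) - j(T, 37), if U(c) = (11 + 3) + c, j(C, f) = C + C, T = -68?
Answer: 147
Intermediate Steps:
j(C, f) = 2*C
U(c) = 14 + c
U(J(k)) - j(T, 37) = (14 - 3) - 2*(-68) = 11 - 1*(-136) = 11 + 136 = 147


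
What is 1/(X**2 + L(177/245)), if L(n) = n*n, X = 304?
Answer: 60025/5547301729 ≈ 1.0821e-5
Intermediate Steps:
L(n) = n**2
1/(X**2 + L(177/245)) = 1/(304**2 + (177/245)**2) = 1/(92416 + (177*(1/245))**2) = 1/(92416 + (177/245)**2) = 1/(92416 + 31329/60025) = 1/(5547301729/60025) = 60025/5547301729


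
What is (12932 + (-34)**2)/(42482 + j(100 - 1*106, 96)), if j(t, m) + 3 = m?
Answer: 14088/42575 ≈ 0.33090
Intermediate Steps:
j(t, m) = -3 + m
(12932 + (-34)**2)/(42482 + j(100 - 1*106, 96)) = (12932 + (-34)**2)/(42482 + (-3 + 96)) = (12932 + 1156)/(42482 + 93) = 14088/42575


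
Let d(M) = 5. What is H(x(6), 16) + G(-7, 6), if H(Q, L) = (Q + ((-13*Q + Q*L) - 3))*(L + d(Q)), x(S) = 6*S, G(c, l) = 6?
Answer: 2967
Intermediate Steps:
H(Q, L) = (5 + L)*(-3 - 12*Q + L*Q) (H(Q, L) = (Q + ((-13*Q + Q*L) - 3))*(L + 5) = (Q + ((-13*Q + L*Q) - 3))*(5 + L) = (Q + (-3 - 13*Q + L*Q))*(5 + L) = (-3 - 12*Q + L*Q)*(5 + L) = (5 + L)*(-3 - 12*Q + L*Q))
H(x(6), 16) + G(-7, 6) = (-15 - 360*6 - 3*16 + (6*6)*16² - 7*16*6*6) + 6 = (-15 - 60*36 - 48 + 36*256 - 7*16*36) + 6 = (-15 - 2160 - 48 + 9216 - 4032) + 6 = 2961 + 6 = 2967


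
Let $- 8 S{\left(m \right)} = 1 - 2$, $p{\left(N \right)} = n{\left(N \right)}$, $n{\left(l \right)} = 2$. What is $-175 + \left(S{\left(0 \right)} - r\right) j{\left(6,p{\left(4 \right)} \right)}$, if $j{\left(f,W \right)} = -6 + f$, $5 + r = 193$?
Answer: $-175$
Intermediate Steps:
$r = 188$ ($r = -5 + 193 = 188$)
$p{\left(N \right)} = 2$
$S{\left(m \right)} = \frac{1}{8}$ ($S{\left(m \right)} = - \frac{1 - 2}{8} = \left(- \frac{1}{8}\right) \left(-1\right) = \frac{1}{8}$)
$-175 + \left(S{\left(0 \right)} - r\right) j{\left(6,p{\left(4 \right)} \right)} = -175 + \left(\frac{1}{8} - 188\right) \left(-6 + 6\right) = -175 + \left(\frac{1}{8} - 188\right) 0 = -175 - 0 = -175 + 0 = -175$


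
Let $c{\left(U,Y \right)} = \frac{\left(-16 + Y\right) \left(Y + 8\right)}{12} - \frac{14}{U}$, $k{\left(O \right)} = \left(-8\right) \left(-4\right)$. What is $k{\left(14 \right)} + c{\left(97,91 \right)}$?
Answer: $\frac{252435}{388} \approx 650.61$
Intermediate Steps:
$k{\left(O \right)} = 32$
$c{\left(U,Y \right)} = - \frac{14}{U} + \frac{\left(-16 + Y\right) \left(8 + Y\right)}{12}$ ($c{\left(U,Y \right)} = \left(-16 + Y\right) \left(8 + Y\right) \frac{1}{12} - \frac{14}{U} = \frac{\left(-16 + Y\right) \left(8 + Y\right)}{12} - \frac{14}{U} = - \frac{14}{U} + \frac{\left(-16 + Y\right) \left(8 + Y\right)}{12}$)
$k{\left(14 \right)} + c{\left(97,91 \right)} = 32 + \frac{-168 - 97 \left(128 - 91^{2} + 8 \cdot 91\right)}{12 \cdot 97} = 32 + \frac{1}{12} \cdot \frac{1}{97} \left(-168 - 97 \left(128 - 8281 + 728\right)\right) = 32 + \frac{1}{12} \cdot \frac{1}{97} \left(-168 - 97 \left(-7425\right)\right) = 32 + \frac{1}{12} \cdot \frac{1}{97} \left(-168 + 720225\right) = 32 + \frac{1}{12} \cdot \frac{1}{97} \cdot 720057 = 32 + \frac{240019}{388} = \frac{252435}{388}$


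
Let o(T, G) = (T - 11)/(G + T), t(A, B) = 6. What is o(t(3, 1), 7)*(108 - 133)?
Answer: 125/13 ≈ 9.6154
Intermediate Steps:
o(T, G) = (-11 + T)/(G + T)
o(t(3, 1), 7)*(108 - 133) = ((-11 + 6)/(7 + 6))*(108 - 133) = (-5/13)*(-25) = ((1/13)*(-5))*(-25) = -5/13*(-25) = 125/13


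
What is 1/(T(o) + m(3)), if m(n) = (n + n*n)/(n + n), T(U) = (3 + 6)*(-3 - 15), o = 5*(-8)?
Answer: -1/160 ≈ -0.0062500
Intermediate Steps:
o = -40
T(U) = -162 (T(U) = 9*(-18) = -162)
m(n) = (n + n**2)/(2*n) (m(n) = (n + n**2)/((2*n)) = (n + n**2)*(1/(2*n)) = (n + n**2)/(2*n))
1/(T(o) + m(3)) = 1/(-162 + (1/2 + (1/2)*3)) = 1/(-162 + (1/2 + 3/2)) = 1/(-162 + 2) = 1/(-160) = -1/160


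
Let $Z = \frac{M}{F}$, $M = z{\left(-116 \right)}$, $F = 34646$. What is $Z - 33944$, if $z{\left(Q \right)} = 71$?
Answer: $- \frac{1176023753}{34646} \approx -33944.0$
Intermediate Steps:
$M = 71$
$Z = \frac{71}{34646} \approx 0.0020493$
$Z - 33944 = \frac{71}{34646} - 33944 = - \frac{1176023753}{34646}$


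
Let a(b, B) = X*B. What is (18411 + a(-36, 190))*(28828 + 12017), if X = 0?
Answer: 751997295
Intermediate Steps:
a(b, B) = 0 (a(b, B) = 0*B = 0)
(18411 + a(-36, 190))*(28828 + 12017) = (18411 + 0)*(28828 + 12017) = 18411*40845 = 751997295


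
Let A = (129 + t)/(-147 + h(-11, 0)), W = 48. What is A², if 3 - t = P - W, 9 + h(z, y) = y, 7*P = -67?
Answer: 1760929/1192464 ≈ 1.4767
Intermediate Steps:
P = -67/7 (P = (⅐)*(-67) = -67/7 ≈ -9.5714)
h(z, y) = -9 + y
t = 424/7 (t = 3 - (-67/7 - 1*48) = 3 - (-67/7 - 48) = 3 - 1*(-403/7) = 3 + 403/7 = 424/7 ≈ 60.571)
A = -1327/1092 (A = (129 + 424/7)/(-147 + (-9 + 0)) = 1327/(7*(-147 - 9)) = (1327/7)/(-156) = (1327/7)*(-1/156) = -1327/1092 ≈ -1.2152)
A² = (-1327/1092)² = 1760929/1192464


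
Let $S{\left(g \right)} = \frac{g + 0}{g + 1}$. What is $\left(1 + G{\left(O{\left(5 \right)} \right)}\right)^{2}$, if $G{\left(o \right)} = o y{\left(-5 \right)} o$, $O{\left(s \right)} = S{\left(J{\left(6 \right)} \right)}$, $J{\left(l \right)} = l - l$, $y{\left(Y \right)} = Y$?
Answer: $1$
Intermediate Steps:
$J{\left(l \right)} = 0$
$S{\left(g \right)} = \frac{g}{1 + g}$
$O{\left(s \right)} = 0$ ($O{\left(s \right)} = \frac{0}{1 + 0} = \frac{0}{1} = 0 \cdot 1 = 0$)
$G{\left(o \right)} = - 5 o^{2}$ ($G{\left(o \right)} = o \left(-5\right) o = - 5 o o = - 5 o^{2}$)
$\left(1 + G{\left(O{\left(5 \right)} \right)}\right)^{2} = \left(1 - 5 \cdot 0^{2}\right)^{2} = \left(1 - 0\right)^{2} = \left(1 + 0\right)^{2} = 1^{2} = 1$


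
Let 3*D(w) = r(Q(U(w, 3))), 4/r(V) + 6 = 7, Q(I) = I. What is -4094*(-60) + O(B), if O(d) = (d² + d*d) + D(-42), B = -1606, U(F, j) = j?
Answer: 16212340/3 ≈ 5.4041e+6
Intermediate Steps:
r(V) = 4 (r(V) = 4/(-6 + 7) = 4/1 = 4*1 = 4)
D(w) = 4/3 (D(w) = (⅓)*4 = 4/3)
O(d) = 4/3 + 2*d² (O(d) = (d² + d*d) + 4/3 = (d² + d²) + 4/3 = 2*d² + 4/3 = 4/3 + 2*d²)
-4094*(-60) + O(B) = -4094*(-60) + (4/3 + 2*(-1606)²) = 245640 + (4/3 + 2*2579236) = 245640 + (4/3 + 5158472) = 245640 + 15475420/3 = 16212340/3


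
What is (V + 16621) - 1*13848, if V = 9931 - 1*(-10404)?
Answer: 23108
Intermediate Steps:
V = 20335 (V = 9931 + 10404 = 20335)
(V + 16621) - 1*13848 = (20335 + 16621) - 1*13848 = 36956 - 13848 = 23108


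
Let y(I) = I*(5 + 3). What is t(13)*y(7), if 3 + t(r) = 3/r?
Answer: -2016/13 ≈ -155.08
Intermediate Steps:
t(r) = -3 + 3/r
y(I) = 8*I (y(I) = I*8 = 8*I)
t(13)*y(7) = (-3 + 3/13)*(8*7) = (-3 + 3*(1/13))*56 = (-3 + 3/13)*56 = -36/13*56 = -2016/13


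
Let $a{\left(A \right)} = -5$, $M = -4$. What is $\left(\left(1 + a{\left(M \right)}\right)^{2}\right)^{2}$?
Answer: $256$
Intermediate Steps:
$\left(\left(1 + a{\left(M \right)}\right)^{2}\right)^{2} = \left(\left(1 - 5\right)^{2}\right)^{2} = \left(\left(-4\right)^{2}\right)^{2} = 16^{2} = 256$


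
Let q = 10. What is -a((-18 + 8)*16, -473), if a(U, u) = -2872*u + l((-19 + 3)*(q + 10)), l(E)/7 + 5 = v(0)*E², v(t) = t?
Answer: -1358421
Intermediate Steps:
l(E) = -35 (l(E) = -35 + 7*(0*E²) = -35 + 7*0 = -35 + 0 = -35)
a(U, u) = -35 - 2872*u (a(U, u) = -2872*u - 35 = -35 - 2872*u)
-a((-18 + 8)*16, -473) = -(-35 - 2872*(-473)) = -(-35 + 1358456) = -1*1358421 = -1358421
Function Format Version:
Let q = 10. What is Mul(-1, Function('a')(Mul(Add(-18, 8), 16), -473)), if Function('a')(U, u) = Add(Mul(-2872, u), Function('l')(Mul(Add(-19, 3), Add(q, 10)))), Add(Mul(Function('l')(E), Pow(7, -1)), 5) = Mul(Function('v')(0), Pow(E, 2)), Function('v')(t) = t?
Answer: -1358421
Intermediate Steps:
Function('l')(E) = -35 (Function('l')(E) = Add(-35, Mul(7, Mul(0, Pow(E, 2)))) = Add(-35, Mul(7, 0)) = Add(-35, 0) = -35)
Function('a')(U, u) = Add(-35, Mul(-2872, u)) (Function('a')(U, u) = Add(Mul(-2872, u), -35) = Add(-35, Mul(-2872, u)))
Mul(-1, Function('a')(Mul(Add(-18, 8), 16), -473)) = Mul(-1, Add(-35, Mul(-2872, -473))) = Mul(-1, Add(-35, 1358456)) = Mul(-1, 1358421) = -1358421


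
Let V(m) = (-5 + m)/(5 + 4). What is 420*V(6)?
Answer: 140/3 ≈ 46.667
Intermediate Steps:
V(m) = -5/9 + m/9 (V(m) = (-5 + m)/9 = (-5 + m)*(⅑) = -5/9 + m/9)
420*V(6) = 420*(-5/9 + (⅑)*6) = 420*(-5/9 + ⅔) = 420*(⅑) = 140/3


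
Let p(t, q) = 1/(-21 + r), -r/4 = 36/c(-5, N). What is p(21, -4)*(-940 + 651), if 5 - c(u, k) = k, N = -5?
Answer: 1445/177 ≈ 8.1638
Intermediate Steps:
c(u, k) = 5 - k
r = -72/5 (r = -144/(5 - 1*(-5)) = -144/(5 + 5) = -144/10 = -4*18/5 = -72/5 ≈ -14.400)
p(t, q) = -5/177 (p(t, q) = 1/(-21 - 72/5) = 1/(-177/5) = -5/177)
p(21, -4)*(-940 + 651) = -5*(-940 + 651)/177 = -5/177*(-289) = 1445/177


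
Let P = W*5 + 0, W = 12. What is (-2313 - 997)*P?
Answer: -198600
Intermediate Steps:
P = 60 (P = 12*5 + 0 = 60 + 0 = 60)
(-2313 - 997)*P = (-2313 - 997)*60 = -3310*60 = -198600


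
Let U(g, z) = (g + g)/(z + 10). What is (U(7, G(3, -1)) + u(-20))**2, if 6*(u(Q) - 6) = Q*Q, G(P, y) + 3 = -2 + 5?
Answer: 1234321/225 ≈ 5485.9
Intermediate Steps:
G(P, y) = 0 (G(P, y) = -3 + (-2 + 5) = -3 + 3 = 0)
U(g, z) = 2*g/(10 + z) (U(g, z) = (2*g)/(10 + z) = 2*g/(10 + z))
u(Q) = 6 + Q**2/6 (u(Q) = 6 + (Q*Q)/6 = 6 + Q**2/6)
(U(7, G(3, -1)) + u(-20))**2 = (2*7/(10 + 0) + (6 + (1/6)*(-20)**2))**2 = (2*7/10 + (6 + (1/6)*400))**2 = (2*7*(1/10) + (6 + 200/3))**2 = (7/5 + 218/3)**2 = (1111/15)**2 = 1234321/225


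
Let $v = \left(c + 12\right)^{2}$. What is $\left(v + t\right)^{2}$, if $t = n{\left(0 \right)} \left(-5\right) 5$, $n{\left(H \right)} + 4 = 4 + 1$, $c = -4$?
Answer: $1521$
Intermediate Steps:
$n{\left(H \right)} = 1$ ($n{\left(H \right)} = -4 + \left(4 + 1\right) = -4 + 5 = 1$)
$t = -25$ ($t = 1 \left(-5\right) 5 = \left(-5\right) 5 = -25$)
$v = 64$ ($v = \left(-4 + 12\right)^{2} = 8^{2} = 64$)
$\left(v + t\right)^{2} = \left(64 - 25\right)^{2} = 39^{2} = 1521$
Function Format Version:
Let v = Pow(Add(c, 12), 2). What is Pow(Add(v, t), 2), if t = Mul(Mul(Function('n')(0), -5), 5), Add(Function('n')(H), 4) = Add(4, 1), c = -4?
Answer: 1521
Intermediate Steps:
Function('n')(H) = 1 (Function('n')(H) = Add(-4, Add(4, 1)) = Add(-4, 5) = 1)
t = -25 (t = Mul(Mul(1, -5), 5) = Mul(-5, 5) = -25)
v = 64 (v = Pow(Add(-4, 12), 2) = Pow(8, 2) = 64)
Pow(Add(v, t), 2) = Pow(Add(64, -25), 2) = Pow(39, 2) = 1521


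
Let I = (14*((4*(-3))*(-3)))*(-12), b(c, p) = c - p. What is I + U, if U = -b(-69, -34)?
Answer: -6013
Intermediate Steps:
I = -6048 (I = (14*(-12*(-3)))*(-12) = (14*36)*(-12) = 504*(-12) = -6048)
U = 35 (U = -(-69 - 1*(-34)) = -(-69 + 34) = -1*(-35) = 35)
I + U = -6048 + 35 = -6013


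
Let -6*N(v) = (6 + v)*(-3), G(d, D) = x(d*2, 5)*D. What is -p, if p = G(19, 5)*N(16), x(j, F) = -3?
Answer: 165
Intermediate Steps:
G(d, D) = -3*D
N(v) = 3 + v/2 (N(v) = -(6 + v)*(-3)/6 = -(-18 - 3*v)/6 = 3 + v/2)
p = -165 (p = (-3*5)*(3 + (½)*16) = -15*(3 + 8) = -15*11 = -165)
-p = -1*(-165) = 165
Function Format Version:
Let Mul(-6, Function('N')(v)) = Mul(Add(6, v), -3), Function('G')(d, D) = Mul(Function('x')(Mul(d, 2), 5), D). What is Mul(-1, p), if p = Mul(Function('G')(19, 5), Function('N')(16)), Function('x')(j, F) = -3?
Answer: 165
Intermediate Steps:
Function('G')(d, D) = Mul(-3, D)
Function('N')(v) = Add(3, Mul(Rational(1, 2), v)) (Function('N')(v) = Mul(Rational(-1, 6), Mul(Add(6, v), -3)) = Mul(Rational(-1, 6), Add(-18, Mul(-3, v))) = Add(3, Mul(Rational(1, 2), v)))
p = -165 (p = Mul(Mul(-3, 5), Add(3, Mul(Rational(1, 2), 16))) = Mul(-15, Add(3, 8)) = Mul(-15, 11) = -165)
Mul(-1, p) = Mul(-1, -165) = 165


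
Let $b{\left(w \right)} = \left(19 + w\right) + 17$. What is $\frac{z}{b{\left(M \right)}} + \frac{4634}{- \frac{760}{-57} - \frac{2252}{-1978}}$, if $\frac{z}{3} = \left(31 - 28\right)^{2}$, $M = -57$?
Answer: $\frac{6846936}{21469} \approx 318.92$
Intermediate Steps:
$b{\left(w \right)} = 36 + w$
$z = 27$ ($z = 3 \left(31 - 28\right)^{2} = 3 \cdot 3^{2} = 3 \cdot 9 = 27$)
$\frac{z}{b{\left(M \right)}} + \frac{4634}{- \frac{760}{-57} - \frac{2252}{-1978}} = \frac{27}{36 - 57} + \frac{4634}{- \frac{760}{-57} - \frac{2252}{-1978}} = \frac{27}{-21} + \frac{4634}{\left(-760\right) \left(- \frac{1}{57}\right) - - \frac{1126}{989}} = 27 \left(- \frac{1}{21}\right) + \frac{4634}{\frac{40}{3} + \frac{1126}{989}} = - \frac{9}{7} + \frac{4634}{\frac{42938}{2967}} = - \frac{9}{7} + 4634 \cdot \frac{2967}{42938} = - \frac{9}{7} + \frac{982077}{3067} = \frac{6846936}{21469}$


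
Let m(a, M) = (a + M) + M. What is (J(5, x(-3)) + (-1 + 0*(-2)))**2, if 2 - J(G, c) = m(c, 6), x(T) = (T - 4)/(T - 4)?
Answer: 144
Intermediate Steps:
m(a, M) = a + 2*M (m(a, M) = (M + a) + M = a + 2*M)
x(T) = 1 (x(T) = (-4 + T)/(-4 + T) = 1)
J(G, c) = -10 - c (J(G, c) = 2 - (c + 2*6) = 2 - (c + 12) = 2 - (12 + c) = 2 + (-12 - c) = -10 - c)
(J(5, x(-3)) + (-1 + 0*(-2)))**2 = ((-10 - 1*1) + (-1 + 0*(-2)))**2 = ((-10 - 1) + (-1 + 0))**2 = (-11 - 1)**2 = (-12)**2 = 144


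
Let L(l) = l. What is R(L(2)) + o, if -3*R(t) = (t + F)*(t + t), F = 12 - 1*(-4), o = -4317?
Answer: -4341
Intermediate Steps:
F = 16 (F = 12 + 4 = 16)
R(t) = -2*t*(16 + t)/3 (R(t) = -(t + 16)*(t + t)/3 = -(16 + t)*2*t/3 = -2*t*(16 + t)/3)
R(L(2)) + o = -⅔*2*(16 + 2) - 4317 = -⅔*2*18 - 4317 = -24 - 4317 = -4341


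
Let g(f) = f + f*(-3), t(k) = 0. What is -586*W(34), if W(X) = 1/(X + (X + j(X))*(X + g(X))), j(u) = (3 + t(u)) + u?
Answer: 293/1190 ≈ 0.24622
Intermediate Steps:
g(f) = -2*f (g(f) = f - 3*f = -2*f)
j(u) = 3 + u (j(u) = (3 + 0) + u = 3 + u)
W(X) = 1/(X - X*(3 + 2*X)) (W(X) = 1/(X + (X + (3 + X))*(X - 2*X)) = 1/(X + (3 + 2*X)*(-X)) = 1/(X - X*(3 + 2*X)))
-586*W(34) = -293/(34*(-1 - 1*34)) = -293/(34*(-1 - 34)) = -293/(34*(-35)) = -293*(-1)/(34*35) = -586*(-1/2380) = 293/1190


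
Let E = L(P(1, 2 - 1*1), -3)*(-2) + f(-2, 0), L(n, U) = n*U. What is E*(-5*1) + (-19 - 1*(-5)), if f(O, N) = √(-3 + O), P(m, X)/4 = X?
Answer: -134 - 5*I*√5 ≈ -134.0 - 11.18*I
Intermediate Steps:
P(m, X) = 4*X
L(n, U) = U*n
E = 24 + I*√5 (E = -12*(2 - 1*1)*(-2) + √(-3 - 2) = -12*(2 - 1)*(-2) + √(-5) = -12*(-2) + I*√5 = 24 + I*√5 ≈ 24.0 + 2.2361*I)
E*(-5*1) + (-19 - 1*(-5)) = (24 + I*√5)*(-5*1) + (-19 - 1*(-5)) = (24 + I*√5)*(-5) + (-19 + 5) = (-120 - 5*I*√5) - 14 = -134 - 5*I*√5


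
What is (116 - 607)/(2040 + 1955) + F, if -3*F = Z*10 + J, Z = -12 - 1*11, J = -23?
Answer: 1009262/11985 ≈ 84.210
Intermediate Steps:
Z = -23 (Z = -12 - 11 = -23)
F = 253/3 (F = -(-23*10 - 23)/3 = -(-230 - 23)/3 = -⅓*(-253) = 253/3 ≈ 84.333)
(116 - 607)/(2040 + 1955) + F = (116 - 607)/(2040 + 1955) + 253/3 = -491/3995 + 253/3 = 1009262/11985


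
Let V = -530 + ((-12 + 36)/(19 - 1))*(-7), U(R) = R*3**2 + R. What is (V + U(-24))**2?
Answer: 5466244/9 ≈ 6.0736e+5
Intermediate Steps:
U(R) = 10*R (U(R) = R*9 + R = 9*R + R = 10*R)
V = -1618/3 (V = -530 + (24/18)*(-7) = -530 + (24*(1/18))*(-7) = -530 + (4/3)*(-7) = -530 - 28/3 = -1618/3 ≈ -539.33)
(V + U(-24))**2 = (-1618/3 + 10*(-24))**2 = (-1618/3 - 240)**2 = (-2338/3)**2 = 5466244/9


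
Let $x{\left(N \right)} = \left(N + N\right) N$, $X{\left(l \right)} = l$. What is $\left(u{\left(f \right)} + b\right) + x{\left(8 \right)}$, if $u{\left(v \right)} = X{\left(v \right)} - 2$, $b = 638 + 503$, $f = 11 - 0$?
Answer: $1278$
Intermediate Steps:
$x{\left(N \right)} = 2 N^{2}$ ($x{\left(N \right)} = 2 N N = 2 N^{2}$)
$f = 11$ ($f = 11 + 0 = 11$)
$b = 1141$
$u{\left(v \right)} = -2 + v$ ($u{\left(v \right)} = v - 2 = -2 + v$)
$\left(u{\left(f \right)} + b\right) + x{\left(8 \right)} = \left(\left(-2 + 11\right) + 1141\right) + 2 \cdot 8^{2} = \left(9 + 1141\right) + 2 \cdot 64 = 1150 + 128 = 1278$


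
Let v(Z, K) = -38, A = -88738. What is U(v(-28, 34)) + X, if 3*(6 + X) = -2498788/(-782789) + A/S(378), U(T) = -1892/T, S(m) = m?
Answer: -40235796565/1204712271 ≈ -33.399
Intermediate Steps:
X = -5274620341/63405909 (X = -6 + (-2498788/(-782789) - 88738/378)/3 = -6 + (-2498788*(-1/782789) - 88738*1/378)/3 = -6 + (2498788/782789 - 44369/189)/3 = -6 + (⅓)*(-4894184887/21135303) = -6 - 4894184887/63405909 = -5274620341/63405909 ≈ -83.188)
U(v(-28, 34)) + X = -1892/(-38) - 5274620341/63405909 = -1892*(-1/38) - 5274620341/63405909 = 946/19 - 5274620341/63405909 = -40235796565/1204712271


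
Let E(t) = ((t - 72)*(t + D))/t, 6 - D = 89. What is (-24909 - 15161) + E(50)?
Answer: -1001387/25 ≈ -40056.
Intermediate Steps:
D = -83 (D = 6 - 1*89 = 6 - 89 = -83)
E(t) = (-83 + t)*(-72 + t)/t (E(t) = ((t - 72)*(t - 83))/t = ((-72 + t)*(-83 + t))/t = ((-83 + t)*(-72 + t))/t = (-83 + t)*(-72 + t)/t)
(-24909 - 15161) + E(50) = (-24909 - 15161) + (-155 + 50 + 5976/50) = -40070 + (-155 + 50 + 5976*(1/50)) = -40070 + (-155 + 50 + 2988/25) = -40070 + 363/25 = -1001387/25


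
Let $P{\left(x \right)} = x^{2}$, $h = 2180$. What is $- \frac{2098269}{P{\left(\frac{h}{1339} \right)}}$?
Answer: $- \frac{3762030553749}{4752400} \approx -7.9161 \cdot 10^{5}$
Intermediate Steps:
$- \frac{2098269}{P{\left(\frac{h}{1339} \right)}} = - \frac{2098269}{\left(\frac{2180}{1339}\right)^{2}} = - \frac{2098269}{\frac{4752400}{1792921}} = \left(-2098269\right) \frac{1792921}{4752400} = - \frac{3762030553749}{4752400}$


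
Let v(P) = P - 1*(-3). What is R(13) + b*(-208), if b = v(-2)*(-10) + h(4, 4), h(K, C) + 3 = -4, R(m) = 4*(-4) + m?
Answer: 3533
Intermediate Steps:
R(m) = -16 + m
h(K, C) = -7 (h(K, C) = -3 - 4 = -7)
v(P) = 3 + P (v(P) = P + 3 = 3 + P)
b = -17 (b = (3 - 2)*(-10) - 7 = 1*(-10) - 7 = -10 - 7 = -17)
R(13) + b*(-208) = (-16 + 13) - 17*(-208) = -3 + 3536 = 3533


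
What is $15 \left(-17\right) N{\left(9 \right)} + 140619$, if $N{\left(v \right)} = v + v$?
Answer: $136029$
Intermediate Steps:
$N{\left(v \right)} = 2 v$
$15 \left(-17\right) N{\left(9 \right)} + 140619 = 15 \left(-17\right) 2 \cdot 9 + 140619 = \left(-255\right) 18 + 140619 = -4590 + 140619 = 136029$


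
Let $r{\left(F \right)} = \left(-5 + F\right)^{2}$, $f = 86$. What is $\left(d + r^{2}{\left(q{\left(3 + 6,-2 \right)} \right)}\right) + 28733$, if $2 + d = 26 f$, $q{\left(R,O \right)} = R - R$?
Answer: $31592$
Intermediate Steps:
$q{\left(R,O \right)} = 0$
$d = 2234$ ($d = -2 + 26 \cdot 86 = -2 + 2236 = 2234$)
$\left(d + r^{2}{\left(q{\left(3 + 6,-2 \right)} \right)}\right) + 28733 = \left(2234 + \left(\left(-5 + 0\right)^{2}\right)^{2}\right) + 28733 = \left(2234 + \left(\left(-5\right)^{2}\right)^{2}\right) + 28733 = \left(2234 + 25^{2}\right) + 28733 = \left(2234 + 625\right) + 28733 = 2859 + 28733 = 31592$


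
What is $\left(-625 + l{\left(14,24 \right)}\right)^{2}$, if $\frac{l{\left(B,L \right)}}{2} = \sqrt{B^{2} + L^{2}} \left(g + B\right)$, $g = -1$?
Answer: $912497 - 65000 \sqrt{193} \approx 9488.1$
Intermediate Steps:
$l{\left(B,L \right)} = 2 \sqrt{B^{2} + L^{2}} \left(-1 + B\right)$
$\left(-625 + l{\left(14,24 \right)}\right)^{2} = \left(-625 + 2 \sqrt{14^{2} + 24^{2}} \left(-1 + 14\right)\right)^{2} = \left(-625 + 2 \sqrt{196 + 576} \cdot 13\right)^{2} = \left(-625 + 2 \sqrt{772} \cdot 13\right)^{2} = \left(-625 + 2 \cdot 2 \sqrt{193} \cdot 13\right)^{2} = \left(-625 + 52 \sqrt{193}\right)^{2}$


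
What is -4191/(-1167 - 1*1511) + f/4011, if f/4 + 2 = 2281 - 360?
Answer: 37366429/10741458 ≈ 3.4787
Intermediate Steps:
f = 7676 (f = -8 + 4*(2281 - 360) = -8 + 4*1921 = -8 + 7684 = 7676)
-4191/(-1167 - 1*1511) + f/4011 = -4191/(-1167 - 1*1511) + 7676/4011 = -4191/(-1167 - 1511) + 7676*(1/4011) = -4191/(-2678) + 7676/4011 = -4191*(-1/2678) + 7676/4011 = 4191/2678 + 7676/4011 = 37366429/10741458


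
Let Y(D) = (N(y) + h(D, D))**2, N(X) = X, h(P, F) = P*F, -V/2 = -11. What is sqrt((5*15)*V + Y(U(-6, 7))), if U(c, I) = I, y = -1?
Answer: sqrt(3954) ≈ 62.881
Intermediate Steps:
V = 22 (V = -2*(-11) = 22)
h(P, F) = F*P
Y(D) = (-1 + D**2)**2 (Y(D) = (-1 + D*D)**2 = (-1 + D**2)**2)
sqrt((5*15)*V + Y(U(-6, 7))) = sqrt((5*15)*22 + (-1 + 7**2)**2) = sqrt(75*22 + (-1 + 49)**2) = sqrt(1650 + 48**2) = sqrt(1650 + 2304) = sqrt(3954)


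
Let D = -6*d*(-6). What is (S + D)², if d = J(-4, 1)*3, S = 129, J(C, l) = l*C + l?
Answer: 38025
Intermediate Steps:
J(C, l) = l + C*l (J(C, l) = C*l + l = l + C*l)
d = -9 (d = (1*(1 - 4))*3 = (1*(-3))*3 = -3*3 = -9)
D = -324 (D = -6*(-9)*(-6) = 54*(-6) = -324)
(S + D)² = (129 - 324)² = (-195)² = 38025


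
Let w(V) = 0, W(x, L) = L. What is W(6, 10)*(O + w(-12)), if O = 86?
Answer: 860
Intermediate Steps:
W(6, 10)*(O + w(-12)) = 10*(86 + 0) = 10*86 = 860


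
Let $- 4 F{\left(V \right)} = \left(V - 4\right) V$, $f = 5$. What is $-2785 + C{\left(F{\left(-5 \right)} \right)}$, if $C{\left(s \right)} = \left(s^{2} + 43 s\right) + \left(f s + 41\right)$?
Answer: $- \frac{50519}{16} \approx -3157.4$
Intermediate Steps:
$F{\left(V \right)} = - \frac{V \left(-4 + V\right)}{4}$ ($F{\left(V \right)} = - \frac{\left(V - 4\right) V}{4} = - \frac{\left(-4 + V\right) V}{4} = - \frac{V \left(-4 + V\right)}{4}$)
$C{\left(s \right)} = 41 + s^{2} + 48 s$ ($C{\left(s \right)} = \left(s^{2} + 43 s\right) + \left(5 s + 41\right) = \left(s^{2} + 43 s\right) + \left(41 + 5 s\right) = 41 + s^{2} + 48 s$)
$-2785 + C{\left(F{\left(-5 \right)} \right)} = -2785 + \left(41 + \left(\frac{1}{4} \left(-5\right) \left(4 - -5\right)\right)^{2} + 48 \cdot \frac{1}{4} \left(-5\right) \left(4 - -5\right)\right) = -2785 + \left(41 + \left(\frac{1}{4} \left(-5\right) \left(4 + 5\right)\right)^{2} + 48 \cdot \frac{1}{4} \left(-5\right) \left(4 + 5\right)\right) = -2785 + \left(41 + \left(\frac{1}{4} \left(-5\right) 9\right)^{2} + 48 \cdot \frac{1}{4} \left(-5\right) 9\right) = -2785 + \left(41 + \left(- \frac{45}{4}\right)^{2} + 48 \left(- \frac{45}{4}\right)\right) = -2785 + \left(41 + \frac{2025}{16} - 540\right) = -2785 - \frac{5959}{16} = - \frac{50519}{16}$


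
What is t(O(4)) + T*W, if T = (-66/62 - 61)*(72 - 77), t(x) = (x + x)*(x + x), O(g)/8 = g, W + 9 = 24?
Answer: 271276/31 ≈ 8750.8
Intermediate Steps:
W = 15 (W = -9 + 24 = 15)
O(g) = 8*g
t(x) = 4*x**2 (t(x) = (2*x)*(2*x) = 4*x**2)
T = 9620/31 (T = (-66*1/62 - 61)*(-5) = (-33/31 - 61)*(-5) = -1924/31*(-5) = 9620/31 ≈ 310.32)
t(O(4)) + T*W = 4*(8*4)**2 + (9620/31)*15 = 4*32**2 + 144300/31 = 4*1024 + 144300/31 = 4096 + 144300/31 = 271276/31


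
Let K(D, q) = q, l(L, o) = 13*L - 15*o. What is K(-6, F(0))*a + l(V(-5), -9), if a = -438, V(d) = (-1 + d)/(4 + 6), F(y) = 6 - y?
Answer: -12504/5 ≈ -2500.8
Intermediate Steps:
V(d) = -1/10 + d/10 (V(d) = (-1 + d)/10 = (-1 + d)*(1/10) = -1/10 + d/10)
l(L, o) = -15*o + 13*L
K(-6, F(0))*a + l(V(-5), -9) = (6 - 1*0)*(-438) + (-15*(-9) + 13*(-1/10 + (1/10)*(-5))) = (6 + 0)*(-438) + (135 + 13*(-1/10 - 1/2)) = 6*(-438) + (135 + 13*(-3/5)) = -2628 + (135 - 39/5) = -2628 + 636/5 = -12504/5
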